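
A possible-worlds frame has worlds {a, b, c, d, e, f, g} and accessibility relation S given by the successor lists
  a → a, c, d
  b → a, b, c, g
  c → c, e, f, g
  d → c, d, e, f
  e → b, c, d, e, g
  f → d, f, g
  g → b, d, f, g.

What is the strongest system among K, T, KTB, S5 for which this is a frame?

T

Reflexive (axiom T): yes — every world is S-related to itself.
Symmetric (axiom B): no — a S c but not c S a.
Euclidean (axiom 5): no — a S c and a S d, but not c S d.
So F validates K, T; KTB would additionally require S to be symmetric. The strongest is T.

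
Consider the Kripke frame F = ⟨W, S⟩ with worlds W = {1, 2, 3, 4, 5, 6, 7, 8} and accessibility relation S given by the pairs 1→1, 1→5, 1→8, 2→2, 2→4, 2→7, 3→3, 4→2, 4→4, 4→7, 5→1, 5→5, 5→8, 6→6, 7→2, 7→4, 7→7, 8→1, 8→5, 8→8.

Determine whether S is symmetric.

Symmetric: yes — every pair in S has its reverse in S.

Yes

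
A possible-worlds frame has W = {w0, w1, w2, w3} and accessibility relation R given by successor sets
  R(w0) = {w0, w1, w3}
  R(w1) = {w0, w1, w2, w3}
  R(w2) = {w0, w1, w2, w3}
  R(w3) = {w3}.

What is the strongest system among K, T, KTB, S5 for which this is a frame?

T

Reflexive (axiom T): yes — every world is R-related to itself.
Symmetric (axiom B): no — w0 R w3 but not w3 R w0.
Euclidean (axiom 5): no — w0 R w3 and w0 R w1, but not w3 R w1.
So F validates K, T; KTB would additionally require R to be symmetric. The strongest is T.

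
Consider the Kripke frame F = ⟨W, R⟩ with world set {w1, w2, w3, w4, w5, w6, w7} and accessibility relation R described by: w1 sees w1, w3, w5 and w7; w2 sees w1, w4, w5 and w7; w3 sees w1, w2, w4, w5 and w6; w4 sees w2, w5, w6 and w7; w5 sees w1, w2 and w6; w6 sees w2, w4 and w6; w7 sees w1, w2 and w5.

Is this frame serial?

Yes

Serial: yes — every world has a successor (e.g. w1 R w1).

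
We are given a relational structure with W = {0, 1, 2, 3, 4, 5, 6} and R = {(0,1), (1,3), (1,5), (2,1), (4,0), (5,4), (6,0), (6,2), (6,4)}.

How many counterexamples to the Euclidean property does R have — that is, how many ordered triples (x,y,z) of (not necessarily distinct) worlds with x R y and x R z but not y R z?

Enumerating: (0,1,1), (1,3,3), (1,3,5), (1,5,3), (1,5,5), (2,1,1), (4,0,0), (5,4,4), (6,0,0), (6,0,2), (6,0,4), (6,2,0), (6,2,2), (6,2,4), (6,4,2), (6,4,4).

16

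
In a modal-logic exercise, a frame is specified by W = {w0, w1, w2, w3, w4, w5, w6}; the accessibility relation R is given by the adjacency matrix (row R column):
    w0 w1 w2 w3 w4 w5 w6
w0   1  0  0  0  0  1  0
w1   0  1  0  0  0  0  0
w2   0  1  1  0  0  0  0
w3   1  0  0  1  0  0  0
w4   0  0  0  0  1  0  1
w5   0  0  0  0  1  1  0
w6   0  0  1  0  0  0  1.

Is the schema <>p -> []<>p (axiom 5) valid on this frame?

No

By correspondence theory, 5 is valid on a frame iff R is Euclidean.
Euclidean: no — w0 R w5 and w0 R w0, but not w5 R w0.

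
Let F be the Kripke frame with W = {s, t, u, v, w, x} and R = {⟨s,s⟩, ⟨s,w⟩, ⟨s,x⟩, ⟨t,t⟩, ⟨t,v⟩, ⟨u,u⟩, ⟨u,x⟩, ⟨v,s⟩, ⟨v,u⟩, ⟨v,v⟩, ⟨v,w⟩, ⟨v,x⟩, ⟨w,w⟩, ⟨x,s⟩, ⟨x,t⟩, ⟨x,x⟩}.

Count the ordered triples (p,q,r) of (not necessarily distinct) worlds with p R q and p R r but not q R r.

20

Enumerating: (s,w,s), (s,w,x), (s,x,w), (t,v,t), (u,x,u), (v,s,u), (v,s,v), (v,u,s), (v,u,v), (v,u,w), (v,w,s), (v,w,u), … and 8 more.
Total: 20.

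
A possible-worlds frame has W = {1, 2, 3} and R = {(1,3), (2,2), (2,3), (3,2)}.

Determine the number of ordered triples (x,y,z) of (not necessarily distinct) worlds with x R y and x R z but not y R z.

2

Enumerating: (1,3,3), (2,3,3).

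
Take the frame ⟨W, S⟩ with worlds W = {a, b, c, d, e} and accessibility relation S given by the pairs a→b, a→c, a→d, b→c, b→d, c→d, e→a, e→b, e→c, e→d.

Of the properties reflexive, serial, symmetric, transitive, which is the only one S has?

transitive

Reflexive: no — a is not related to itself.
Serial: no — d has no S-successor.
Symmetric: no — a S b but not b S a.
Transitive: yes — every two-step S-path is closed by a direct edge.
Only transitive holds.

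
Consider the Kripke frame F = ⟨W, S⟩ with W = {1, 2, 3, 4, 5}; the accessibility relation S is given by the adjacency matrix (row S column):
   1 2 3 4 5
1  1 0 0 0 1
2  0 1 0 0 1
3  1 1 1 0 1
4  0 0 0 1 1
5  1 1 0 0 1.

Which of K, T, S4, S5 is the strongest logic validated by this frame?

T

Reflexive (axiom T): yes — every world is S-related to itself.
Transitive (axiom 4): no — 1 S 5 and 5 S 2, but not 1 S 2.
Euclidean (axiom 5): no — 3 S 1 and 3 S 2, but not 1 S 2.
So F validates K, T; S4 would additionally require S to be transitive. The strongest is T.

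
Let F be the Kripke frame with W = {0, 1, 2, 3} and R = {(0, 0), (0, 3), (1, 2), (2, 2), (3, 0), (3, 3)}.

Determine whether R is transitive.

Yes

Transitive: yes — every two-step R-path is closed by a direct edge.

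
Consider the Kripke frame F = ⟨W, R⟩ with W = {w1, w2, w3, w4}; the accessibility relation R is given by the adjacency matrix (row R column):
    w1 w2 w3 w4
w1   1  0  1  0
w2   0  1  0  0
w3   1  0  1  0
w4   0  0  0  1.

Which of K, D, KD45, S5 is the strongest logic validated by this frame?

Serial (axiom D): yes — every world has a successor (e.g. w1 R w1).
Euclidean (axiom 5): yes — any two successors of a common world are R-related.
Transitive (axiom 4): yes — every two-step R-path is closed by a direct edge.
Reflexive (axiom T): yes — every world is R-related to itself.
So F validates K, D, KD45, S5. The strongest is S5.

S5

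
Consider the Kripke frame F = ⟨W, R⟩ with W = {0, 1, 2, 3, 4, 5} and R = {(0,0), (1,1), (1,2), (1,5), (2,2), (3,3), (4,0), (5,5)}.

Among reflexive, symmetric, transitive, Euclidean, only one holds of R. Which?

transitive

Reflexive: no — 4 is not related to itself.
Symmetric: no — 1 R 2 but not 2 R 1.
Transitive: yes — every two-step R-path is closed by a direct edge.
Euclidean: no — 1 R 2 and 1 R 5, but not 2 R 5.
Only transitive holds.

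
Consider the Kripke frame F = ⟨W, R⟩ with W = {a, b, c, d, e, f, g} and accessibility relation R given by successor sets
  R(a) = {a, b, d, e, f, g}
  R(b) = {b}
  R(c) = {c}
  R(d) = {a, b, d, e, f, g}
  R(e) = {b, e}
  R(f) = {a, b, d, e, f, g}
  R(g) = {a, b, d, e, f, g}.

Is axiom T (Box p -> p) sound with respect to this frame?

The schema T characterises exactly the reflexive frames.
Reflexive: yes — every world is R-related to itself.

Yes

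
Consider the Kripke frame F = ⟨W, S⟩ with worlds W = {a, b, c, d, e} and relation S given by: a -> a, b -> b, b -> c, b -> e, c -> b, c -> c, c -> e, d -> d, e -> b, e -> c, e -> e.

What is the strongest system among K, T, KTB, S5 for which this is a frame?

S5

Reflexive (axiom T): yes — every world is S-related to itself.
Symmetric (axiom B): yes — every pair in S has its reverse in S.
Euclidean (axiom 5): yes — any two successors of a common world are S-related.
So F validates K, T, KTB, S5. The strongest is S5.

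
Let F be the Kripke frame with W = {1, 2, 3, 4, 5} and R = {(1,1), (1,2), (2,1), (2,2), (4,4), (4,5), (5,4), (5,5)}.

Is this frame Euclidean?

Yes

Euclidean: yes — any two successors of a common world are R-related.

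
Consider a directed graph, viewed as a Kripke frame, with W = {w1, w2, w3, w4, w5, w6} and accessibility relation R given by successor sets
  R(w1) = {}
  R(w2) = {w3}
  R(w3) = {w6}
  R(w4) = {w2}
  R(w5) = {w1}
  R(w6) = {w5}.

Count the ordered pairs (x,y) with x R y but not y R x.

5

Enumerating: (w2,w3), (w3,w6), (w4,w2), (w5,w1), (w6,w5).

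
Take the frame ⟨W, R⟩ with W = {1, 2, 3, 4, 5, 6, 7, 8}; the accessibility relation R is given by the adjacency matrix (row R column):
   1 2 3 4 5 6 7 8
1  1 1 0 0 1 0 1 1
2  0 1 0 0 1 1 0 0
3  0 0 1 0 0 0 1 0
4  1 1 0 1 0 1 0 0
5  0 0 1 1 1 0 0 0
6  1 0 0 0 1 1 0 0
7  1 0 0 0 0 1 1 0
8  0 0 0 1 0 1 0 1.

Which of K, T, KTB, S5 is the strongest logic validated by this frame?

T

Reflexive (axiom T): yes — every world is R-related to itself.
Symmetric (axiom B): no — 1 R 2 but not 2 R 1.
Euclidean (axiom 5): no — 1 R 2 and 1 R 7, but not 2 R 7.
So F validates K, T; KTB would additionally require R to be symmetric. The strongest is T.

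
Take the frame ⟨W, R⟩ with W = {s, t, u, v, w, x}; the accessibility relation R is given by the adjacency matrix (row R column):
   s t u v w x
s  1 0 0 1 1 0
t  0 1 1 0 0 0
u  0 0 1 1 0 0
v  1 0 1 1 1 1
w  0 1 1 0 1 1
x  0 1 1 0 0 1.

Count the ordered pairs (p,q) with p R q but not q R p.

9

Enumerating: (s,w), (t,u), (v,w), (v,x), (w,t), (w,u), (w,x), (x,t), (x,u).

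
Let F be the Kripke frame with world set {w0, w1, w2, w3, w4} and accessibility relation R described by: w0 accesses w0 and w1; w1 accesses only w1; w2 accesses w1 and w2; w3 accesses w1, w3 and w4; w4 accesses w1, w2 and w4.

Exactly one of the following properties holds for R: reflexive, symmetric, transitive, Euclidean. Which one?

Reflexive: yes — every world is R-related to itself.
Symmetric: no — w0 R w1 but not w1 R w0.
Transitive: no — w3 R w4 and w4 R w2, but not w3 R w2.
Euclidean: no — w3 R w1 and w3 R w4, but not w1 R w4.
Only reflexive holds.

reflexive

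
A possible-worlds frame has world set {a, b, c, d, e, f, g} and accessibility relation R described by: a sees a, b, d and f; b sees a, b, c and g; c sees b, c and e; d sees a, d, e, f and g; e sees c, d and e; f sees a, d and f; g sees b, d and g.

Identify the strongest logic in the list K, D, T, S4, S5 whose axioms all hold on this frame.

T

Serial (axiom D): yes — every world has a successor (e.g. a R a).
Reflexive (axiom T): yes — every world is R-related to itself.
Transitive (axiom 4): no — a R b and b R c, but not a R c.
Euclidean (axiom 5): no — a R b and a R d, but not b R d.
So F validates K, D, T; S4 would additionally require R to be transitive. The strongest is T.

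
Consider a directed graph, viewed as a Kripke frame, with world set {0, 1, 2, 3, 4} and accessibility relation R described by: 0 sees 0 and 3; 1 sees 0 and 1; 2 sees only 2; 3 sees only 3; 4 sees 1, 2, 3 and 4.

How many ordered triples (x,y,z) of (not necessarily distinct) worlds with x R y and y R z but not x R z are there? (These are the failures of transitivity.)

Enumerating: (1,0,3), (4,1,0).

2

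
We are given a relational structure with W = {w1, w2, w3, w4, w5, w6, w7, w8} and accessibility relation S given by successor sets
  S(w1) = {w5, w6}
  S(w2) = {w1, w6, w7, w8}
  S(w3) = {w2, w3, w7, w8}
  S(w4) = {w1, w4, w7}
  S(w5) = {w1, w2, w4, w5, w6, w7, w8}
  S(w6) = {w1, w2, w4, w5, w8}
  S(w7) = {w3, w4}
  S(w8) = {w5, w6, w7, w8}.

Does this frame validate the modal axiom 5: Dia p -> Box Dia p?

No

The schema 5 characterises exactly the Euclidean frames.
Euclidean: no — w2 S w1 and w2 S w7, but not w1 S w7.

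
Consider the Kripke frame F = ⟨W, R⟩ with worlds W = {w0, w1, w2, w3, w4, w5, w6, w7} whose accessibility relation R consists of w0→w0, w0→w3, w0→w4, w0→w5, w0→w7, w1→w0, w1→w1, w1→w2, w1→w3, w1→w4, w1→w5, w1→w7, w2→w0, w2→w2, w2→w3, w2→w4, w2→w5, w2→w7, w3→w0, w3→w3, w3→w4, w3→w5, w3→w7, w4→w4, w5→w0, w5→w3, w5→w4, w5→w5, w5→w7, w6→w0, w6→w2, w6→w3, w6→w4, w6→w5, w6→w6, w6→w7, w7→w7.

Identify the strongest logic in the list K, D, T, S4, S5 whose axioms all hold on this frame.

Serial (axiom D): yes — every world has a successor (e.g. w0 R w0).
Reflexive (axiom T): yes — every world is R-related to itself.
Transitive (axiom 4): yes — every two-step R-path is closed by a direct edge.
Euclidean (axiom 5): no — w0 R w4 and w0 R w3, but not w4 R w3.
So F validates K, D, T, S4; S5 would additionally require R to be Euclidean. The strongest is S4.

S4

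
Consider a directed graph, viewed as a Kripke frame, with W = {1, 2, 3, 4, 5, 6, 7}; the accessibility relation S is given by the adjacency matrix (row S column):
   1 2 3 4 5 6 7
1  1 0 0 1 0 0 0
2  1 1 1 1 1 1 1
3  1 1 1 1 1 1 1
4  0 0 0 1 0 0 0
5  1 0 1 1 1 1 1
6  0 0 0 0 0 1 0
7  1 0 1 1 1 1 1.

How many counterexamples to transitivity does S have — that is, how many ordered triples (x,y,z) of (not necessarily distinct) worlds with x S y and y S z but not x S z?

2

Enumerating: (5,3,2), (7,3,2).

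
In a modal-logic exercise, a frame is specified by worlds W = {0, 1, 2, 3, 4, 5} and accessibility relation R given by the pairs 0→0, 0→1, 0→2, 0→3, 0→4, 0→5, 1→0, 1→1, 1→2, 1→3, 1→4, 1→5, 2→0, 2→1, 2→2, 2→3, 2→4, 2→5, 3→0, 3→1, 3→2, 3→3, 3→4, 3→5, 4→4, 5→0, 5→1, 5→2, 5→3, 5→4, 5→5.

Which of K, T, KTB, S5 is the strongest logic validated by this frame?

Reflexive (axiom T): yes — every world is R-related to itself.
Symmetric (axiom B): no — 0 R 4 but not 4 R 0.
Euclidean (axiom 5): no — 0 R 4 and 0 R 1, but not 4 R 1.
So F validates K, T; KTB would additionally require R to be symmetric. The strongest is T.

T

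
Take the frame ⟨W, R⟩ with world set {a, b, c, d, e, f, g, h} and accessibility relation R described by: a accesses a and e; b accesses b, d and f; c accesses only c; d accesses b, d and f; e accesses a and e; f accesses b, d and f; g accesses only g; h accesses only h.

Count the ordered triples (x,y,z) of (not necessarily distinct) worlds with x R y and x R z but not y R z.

R is Euclidean; there are no such tuples.

0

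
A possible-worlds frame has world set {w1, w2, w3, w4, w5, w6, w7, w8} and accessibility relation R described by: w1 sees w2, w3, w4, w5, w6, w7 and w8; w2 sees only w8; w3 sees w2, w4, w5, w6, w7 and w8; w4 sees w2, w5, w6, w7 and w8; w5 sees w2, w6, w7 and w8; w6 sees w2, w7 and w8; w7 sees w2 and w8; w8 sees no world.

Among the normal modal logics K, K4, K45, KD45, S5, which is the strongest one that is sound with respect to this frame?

K4

Transitive (axiom 4): yes — every two-step R-path is closed by a direct edge.
Euclidean (axiom 5): no — w1 R w2 and w1 R w3, but not w2 R w3.
Serial (axiom D): no — w8 has no R-successor.
Reflexive (axiom T): no — w1 is not related to itself.
So F validates K, K4; K45 would additionally require R to be Euclidean. The strongest is K4.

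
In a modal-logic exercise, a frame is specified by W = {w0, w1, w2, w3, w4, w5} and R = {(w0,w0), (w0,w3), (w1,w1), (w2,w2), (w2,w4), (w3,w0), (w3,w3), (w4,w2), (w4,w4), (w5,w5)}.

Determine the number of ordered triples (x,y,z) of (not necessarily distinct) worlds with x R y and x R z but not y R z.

R is Euclidean; there are no such tuples.

0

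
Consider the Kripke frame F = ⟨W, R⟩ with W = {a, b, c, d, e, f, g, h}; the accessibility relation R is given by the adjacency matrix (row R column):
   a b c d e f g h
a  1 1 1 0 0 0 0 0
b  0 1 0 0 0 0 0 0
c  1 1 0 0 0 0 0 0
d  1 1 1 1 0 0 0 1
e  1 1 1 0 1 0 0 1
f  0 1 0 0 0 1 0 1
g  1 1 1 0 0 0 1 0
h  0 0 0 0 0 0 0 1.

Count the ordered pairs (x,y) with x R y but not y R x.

15

Enumerating: (a,b), (c,b), (d,a), (d,b), (d,c), (d,h), (e,a), (e,b), (e,c), (e,h), (f,b), (f,h), (g,a), (g,b), (g,c).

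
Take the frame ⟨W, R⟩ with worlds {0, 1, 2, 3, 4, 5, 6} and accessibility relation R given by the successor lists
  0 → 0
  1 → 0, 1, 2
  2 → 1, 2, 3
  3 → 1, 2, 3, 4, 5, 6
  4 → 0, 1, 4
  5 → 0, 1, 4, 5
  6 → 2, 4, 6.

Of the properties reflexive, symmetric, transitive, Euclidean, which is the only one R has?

reflexive

Reflexive: yes — every world is R-related to itself.
Symmetric: no — 1 R 0 but not 0 R 1.
Transitive: no — 1 R 2 and 2 R 3, but not 1 R 3.
Euclidean: no — 1 R 0 and 1 R 2, but not 0 R 2.
Only reflexive holds.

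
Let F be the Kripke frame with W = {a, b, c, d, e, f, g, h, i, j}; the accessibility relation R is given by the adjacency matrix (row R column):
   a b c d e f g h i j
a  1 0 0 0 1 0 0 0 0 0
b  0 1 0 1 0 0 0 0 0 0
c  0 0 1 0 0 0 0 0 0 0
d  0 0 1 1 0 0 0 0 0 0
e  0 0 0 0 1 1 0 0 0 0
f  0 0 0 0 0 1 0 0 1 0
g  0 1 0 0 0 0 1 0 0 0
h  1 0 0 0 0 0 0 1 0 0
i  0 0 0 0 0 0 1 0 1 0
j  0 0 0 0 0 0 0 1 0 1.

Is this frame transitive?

Transitive: no — a R e and e R f, but not a R f.

No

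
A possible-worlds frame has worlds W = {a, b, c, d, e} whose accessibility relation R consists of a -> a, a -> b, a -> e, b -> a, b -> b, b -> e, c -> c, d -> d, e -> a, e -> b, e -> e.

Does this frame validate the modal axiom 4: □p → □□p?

By correspondence theory, 4 is valid on a frame iff R is transitive.
Transitive: yes — every two-step R-path is closed by a direct edge.

Yes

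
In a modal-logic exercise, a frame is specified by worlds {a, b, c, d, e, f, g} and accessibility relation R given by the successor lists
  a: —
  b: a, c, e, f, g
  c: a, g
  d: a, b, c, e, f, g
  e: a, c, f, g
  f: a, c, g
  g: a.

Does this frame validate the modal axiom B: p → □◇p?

By correspondence theory, B is valid on a frame iff R is symmetric.
Symmetric: no — b R a but not a R b.

No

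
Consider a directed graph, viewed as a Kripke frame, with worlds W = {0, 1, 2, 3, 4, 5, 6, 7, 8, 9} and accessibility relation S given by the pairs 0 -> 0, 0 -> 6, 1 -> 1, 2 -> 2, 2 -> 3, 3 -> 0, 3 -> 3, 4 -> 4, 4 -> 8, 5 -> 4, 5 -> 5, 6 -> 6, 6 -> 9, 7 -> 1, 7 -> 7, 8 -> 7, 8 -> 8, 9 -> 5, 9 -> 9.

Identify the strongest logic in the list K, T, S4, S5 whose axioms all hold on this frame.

T

Reflexive (axiom T): yes — every world is S-related to itself.
Transitive (axiom 4): no — 0 S 6 and 6 S 9, but not 0 S 9.
Euclidean (axiom 5): no — 0 S 6 and 0 S 0, but not 6 S 0.
So F validates K, T; S4 would additionally require S to be transitive. The strongest is T.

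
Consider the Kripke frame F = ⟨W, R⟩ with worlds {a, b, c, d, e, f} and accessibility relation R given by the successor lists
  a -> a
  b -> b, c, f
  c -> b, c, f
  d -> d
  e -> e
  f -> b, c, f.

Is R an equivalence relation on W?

Yes

Reflexive: yes — every world is R-related to itself.
Symmetric: yes — every pair in R has its reverse in R.
Transitive: yes — every two-step R-path is closed by a direct edge.
So R is an equivalence relation.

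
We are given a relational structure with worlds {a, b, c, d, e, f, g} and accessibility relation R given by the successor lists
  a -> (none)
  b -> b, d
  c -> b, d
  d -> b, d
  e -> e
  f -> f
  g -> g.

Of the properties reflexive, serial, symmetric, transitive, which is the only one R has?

Reflexive: no — a is not related to itself.
Serial: no — a has no R-successor.
Symmetric: no — c R b but not b R c.
Transitive: yes — every two-step R-path is closed by a direct edge.
Only transitive holds.

transitive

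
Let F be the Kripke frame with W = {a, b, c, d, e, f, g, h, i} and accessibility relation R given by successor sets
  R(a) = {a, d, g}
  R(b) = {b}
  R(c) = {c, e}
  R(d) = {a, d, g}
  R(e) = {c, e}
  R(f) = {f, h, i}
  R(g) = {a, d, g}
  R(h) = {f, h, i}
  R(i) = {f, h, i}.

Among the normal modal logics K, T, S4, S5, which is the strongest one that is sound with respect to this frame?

Reflexive (axiom T): yes — every world is R-related to itself.
Transitive (axiom 4): yes — every two-step R-path is closed by a direct edge.
Euclidean (axiom 5): yes — any two successors of a common world are R-related.
So F validates K, T, S4, S5. The strongest is S5.

S5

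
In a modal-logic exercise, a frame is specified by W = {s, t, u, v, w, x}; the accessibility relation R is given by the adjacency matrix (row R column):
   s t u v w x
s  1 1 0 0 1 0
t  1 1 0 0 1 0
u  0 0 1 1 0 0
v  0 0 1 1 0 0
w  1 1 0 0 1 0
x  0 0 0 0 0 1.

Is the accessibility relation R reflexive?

Reflexive: yes — every world is R-related to itself.

Yes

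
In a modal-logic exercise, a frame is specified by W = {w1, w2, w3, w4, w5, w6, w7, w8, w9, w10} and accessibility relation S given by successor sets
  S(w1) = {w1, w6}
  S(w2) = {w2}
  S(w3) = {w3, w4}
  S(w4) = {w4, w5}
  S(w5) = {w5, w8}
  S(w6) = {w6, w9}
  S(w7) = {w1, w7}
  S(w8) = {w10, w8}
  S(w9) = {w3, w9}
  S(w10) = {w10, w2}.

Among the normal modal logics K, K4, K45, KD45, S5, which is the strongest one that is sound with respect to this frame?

Transitive (axiom 4): no — w1 S w6 and w6 S w9, but not w1 S w9.
Euclidean (axiom 5): no — w1 S w6 and w1 S w1, but not w6 S w1.
Serial (axiom D): yes — every world has a successor (e.g. w1 S w1).
Reflexive (axiom T): yes — every world is S-related to itself.
So F validates K; K4 would additionally require S to be transitive. The strongest is K.

K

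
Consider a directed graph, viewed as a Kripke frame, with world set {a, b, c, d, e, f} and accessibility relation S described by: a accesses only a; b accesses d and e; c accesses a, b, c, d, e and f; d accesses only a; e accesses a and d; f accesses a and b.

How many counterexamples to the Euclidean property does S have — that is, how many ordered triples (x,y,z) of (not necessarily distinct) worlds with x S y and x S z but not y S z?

Enumerating: (b,d,d), (b,d,e), (b,e,e), (c,a,b), (c,a,c), (c,a,d), (c,a,e), (c,a,f), (c,b,a), (c,b,b), (c,b,c), (c,b,f), … and 18 more.
Total: 30.

30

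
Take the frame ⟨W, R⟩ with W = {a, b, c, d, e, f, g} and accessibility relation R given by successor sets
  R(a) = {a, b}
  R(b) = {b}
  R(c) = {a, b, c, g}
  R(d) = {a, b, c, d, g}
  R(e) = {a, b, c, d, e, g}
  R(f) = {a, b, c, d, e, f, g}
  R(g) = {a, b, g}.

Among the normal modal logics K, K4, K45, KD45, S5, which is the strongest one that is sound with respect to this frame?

Transitive (axiom 4): yes — every two-step R-path is closed by a direct edge.
Euclidean (axiom 5): no — c R a and c R g, but not a R g.
Serial (axiom D): yes — every world has a successor (e.g. a R a).
Reflexive (axiom T): yes — every world is R-related to itself.
So F validates K, K4; K45 would additionally require R to be Euclidean. The strongest is K4.

K4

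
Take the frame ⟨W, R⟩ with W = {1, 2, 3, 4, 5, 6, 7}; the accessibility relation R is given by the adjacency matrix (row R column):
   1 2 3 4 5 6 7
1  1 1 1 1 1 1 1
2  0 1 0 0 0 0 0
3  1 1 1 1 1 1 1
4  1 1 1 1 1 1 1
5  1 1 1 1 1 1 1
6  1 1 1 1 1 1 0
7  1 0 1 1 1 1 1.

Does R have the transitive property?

No

Transitive: no — 6 R 1 and 1 R 7, but not 6 R 7.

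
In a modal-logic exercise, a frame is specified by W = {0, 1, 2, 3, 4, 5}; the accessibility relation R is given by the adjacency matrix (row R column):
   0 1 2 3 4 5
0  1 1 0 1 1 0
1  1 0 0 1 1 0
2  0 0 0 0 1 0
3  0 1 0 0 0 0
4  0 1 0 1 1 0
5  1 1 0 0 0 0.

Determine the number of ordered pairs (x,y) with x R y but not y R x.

Enumerating: (0,3), (0,4), (2,4), (4,3), (5,0), (5,1).

6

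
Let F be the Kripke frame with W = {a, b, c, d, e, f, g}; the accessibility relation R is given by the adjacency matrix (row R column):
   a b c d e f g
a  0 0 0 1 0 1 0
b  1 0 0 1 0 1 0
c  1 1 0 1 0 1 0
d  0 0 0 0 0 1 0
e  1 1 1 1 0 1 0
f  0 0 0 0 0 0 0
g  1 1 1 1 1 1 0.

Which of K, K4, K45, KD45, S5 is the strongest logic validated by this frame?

K4

Transitive (axiom 4): yes — every two-step R-path is closed by a direct edge.
Euclidean (axiom 5): no — a R f and a R d, but not f R d.
Serial (axiom D): no — f has no R-successor.
Reflexive (axiom T): no — a is not related to itself.
So F validates K, K4; K45 would additionally require R to be Euclidean. The strongest is K4.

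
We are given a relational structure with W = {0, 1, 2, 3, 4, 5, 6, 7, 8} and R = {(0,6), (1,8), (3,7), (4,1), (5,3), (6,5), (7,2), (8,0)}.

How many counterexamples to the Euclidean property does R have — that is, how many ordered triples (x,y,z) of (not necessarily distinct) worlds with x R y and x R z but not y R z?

Enumerating: (0,6,6), (1,8,8), (3,7,7), (4,1,1), (5,3,3), (6,5,5), (7,2,2), (8,0,0).

8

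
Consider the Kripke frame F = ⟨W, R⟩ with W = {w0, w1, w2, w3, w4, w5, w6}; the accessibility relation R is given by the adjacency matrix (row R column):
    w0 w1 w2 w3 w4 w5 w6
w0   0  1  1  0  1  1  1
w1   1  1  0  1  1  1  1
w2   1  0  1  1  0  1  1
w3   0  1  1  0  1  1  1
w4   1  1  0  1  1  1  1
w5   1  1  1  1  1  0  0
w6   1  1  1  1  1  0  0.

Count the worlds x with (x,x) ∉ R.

4

Enumerating: w0, w3, w5, w6.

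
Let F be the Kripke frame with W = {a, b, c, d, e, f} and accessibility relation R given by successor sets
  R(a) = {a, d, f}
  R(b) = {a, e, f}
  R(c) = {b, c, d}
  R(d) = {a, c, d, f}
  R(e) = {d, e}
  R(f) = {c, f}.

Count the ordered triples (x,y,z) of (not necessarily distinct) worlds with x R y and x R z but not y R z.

Enumerating: (a,f,a), (a,f,d), (b,a,e), (b,e,a), (b,e,f), (b,f,a), (b,f,e), (c,b,b), (c,b,c), (c,b,d), (c,d,b), (d,a,c), (d,c,a), (d,c,f), (d,f,a), (d,f,d), (e,d,e), (f,c,f).

18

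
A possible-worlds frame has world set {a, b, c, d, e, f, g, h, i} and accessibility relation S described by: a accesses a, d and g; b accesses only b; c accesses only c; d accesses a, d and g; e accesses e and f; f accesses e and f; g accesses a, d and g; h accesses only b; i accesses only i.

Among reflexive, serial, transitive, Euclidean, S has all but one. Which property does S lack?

Reflexive: no — h is not related to itself.
Serial: yes — every world has a successor (e.g. a S a).
Transitive: yes — every two-step S-path is closed by a direct edge.
Euclidean: yes — any two successors of a common world are S-related.
Only reflexive fails.

reflexive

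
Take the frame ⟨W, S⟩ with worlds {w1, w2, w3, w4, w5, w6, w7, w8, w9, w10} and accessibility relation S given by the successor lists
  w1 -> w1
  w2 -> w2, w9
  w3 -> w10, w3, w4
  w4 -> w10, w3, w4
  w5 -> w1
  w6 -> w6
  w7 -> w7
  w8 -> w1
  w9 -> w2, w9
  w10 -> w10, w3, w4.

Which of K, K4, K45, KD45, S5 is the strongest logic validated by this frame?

Transitive (axiom 4): yes — every two-step S-path is closed by a direct edge.
Euclidean (axiom 5): yes — any two successors of a common world are S-related.
Serial (axiom D): yes — every world has a successor (e.g. w1 S w1).
Reflexive (axiom T): no — w5 is not related to itself.
So F validates K, K4, K45, KD45; S5 would additionally require S to be reflexive. The strongest is KD45.

KD45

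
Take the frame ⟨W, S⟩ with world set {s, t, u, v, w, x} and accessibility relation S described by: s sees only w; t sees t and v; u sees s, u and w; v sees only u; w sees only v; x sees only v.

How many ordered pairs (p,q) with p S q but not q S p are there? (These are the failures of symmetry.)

Enumerating: (s,w), (t,v), (u,s), (u,w), (v,u), (w,v), (x,v).

7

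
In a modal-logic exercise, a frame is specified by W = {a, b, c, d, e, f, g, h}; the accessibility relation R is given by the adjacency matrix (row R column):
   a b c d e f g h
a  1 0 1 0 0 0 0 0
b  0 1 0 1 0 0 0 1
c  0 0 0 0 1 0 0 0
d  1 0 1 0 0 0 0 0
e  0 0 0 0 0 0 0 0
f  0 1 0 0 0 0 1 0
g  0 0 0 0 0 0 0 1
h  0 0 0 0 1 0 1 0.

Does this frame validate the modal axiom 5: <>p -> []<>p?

The schema 5 characterises exactly the Euclidean frames.
Euclidean: no — b R d and b R h, but not d R h.

No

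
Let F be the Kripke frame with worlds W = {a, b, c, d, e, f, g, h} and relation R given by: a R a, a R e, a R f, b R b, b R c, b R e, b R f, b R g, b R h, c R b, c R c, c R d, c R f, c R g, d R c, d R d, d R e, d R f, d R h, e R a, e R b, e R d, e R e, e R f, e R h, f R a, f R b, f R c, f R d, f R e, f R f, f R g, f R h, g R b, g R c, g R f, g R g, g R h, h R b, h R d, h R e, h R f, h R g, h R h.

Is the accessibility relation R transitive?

Transitive: no — a R e and e R b, but not a R b.

No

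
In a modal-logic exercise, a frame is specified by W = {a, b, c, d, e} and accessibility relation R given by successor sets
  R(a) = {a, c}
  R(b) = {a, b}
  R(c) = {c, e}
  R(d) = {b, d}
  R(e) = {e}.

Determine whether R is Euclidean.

Euclidean: no — a R c and a R a, but not c R a.

No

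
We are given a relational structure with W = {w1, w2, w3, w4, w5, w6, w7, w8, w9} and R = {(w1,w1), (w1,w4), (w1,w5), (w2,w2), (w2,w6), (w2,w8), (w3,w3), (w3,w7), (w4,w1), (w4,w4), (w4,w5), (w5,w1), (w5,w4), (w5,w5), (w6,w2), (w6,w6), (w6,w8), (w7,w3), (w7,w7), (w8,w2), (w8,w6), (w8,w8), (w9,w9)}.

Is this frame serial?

Serial: yes — every world has a successor (e.g. w1 R w1).

Yes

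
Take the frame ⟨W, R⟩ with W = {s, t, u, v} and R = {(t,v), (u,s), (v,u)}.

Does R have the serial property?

Serial: no — s has no R-successor.

No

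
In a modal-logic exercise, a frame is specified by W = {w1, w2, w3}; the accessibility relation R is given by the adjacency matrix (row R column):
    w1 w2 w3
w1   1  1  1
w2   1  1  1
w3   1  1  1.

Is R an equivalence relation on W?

Yes

Reflexive: yes — every world is R-related to itself.
Symmetric: yes — every pair in R has its reverse in R.
Transitive: yes — every two-step R-path is closed by a direct edge.
So R is an equivalence relation.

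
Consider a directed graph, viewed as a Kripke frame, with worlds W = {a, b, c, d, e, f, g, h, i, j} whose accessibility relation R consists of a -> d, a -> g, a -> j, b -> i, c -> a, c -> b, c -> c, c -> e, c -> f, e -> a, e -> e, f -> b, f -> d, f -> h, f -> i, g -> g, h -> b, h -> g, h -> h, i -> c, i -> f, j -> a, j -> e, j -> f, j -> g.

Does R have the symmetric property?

Symmetric: no — a R d but not d R a.

No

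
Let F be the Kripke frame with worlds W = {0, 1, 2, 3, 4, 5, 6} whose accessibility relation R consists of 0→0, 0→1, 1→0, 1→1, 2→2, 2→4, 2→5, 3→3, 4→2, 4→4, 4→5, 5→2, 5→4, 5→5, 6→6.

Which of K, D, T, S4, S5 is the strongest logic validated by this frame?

S5

Serial (axiom D): yes — every world has a successor (e.g. 0 R 0).
Reflexive (axiom T): yes — every world is R-related to itself.
Transitive (axiom 4): yes — every two-step R-path is closed by a direct edge.
Euclidean (axiom 5): yes — any two successors of a common world are R-related.
So F validates K, D, T, S4, S5. The strongest is S5.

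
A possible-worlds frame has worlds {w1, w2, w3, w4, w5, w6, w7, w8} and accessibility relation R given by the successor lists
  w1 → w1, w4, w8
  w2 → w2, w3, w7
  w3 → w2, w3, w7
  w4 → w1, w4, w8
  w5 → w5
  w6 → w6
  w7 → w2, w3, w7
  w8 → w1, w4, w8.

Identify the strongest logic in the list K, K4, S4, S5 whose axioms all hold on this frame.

S5

Transitive (axiom 4): yes — every two-step R-path is closed by a direct edge.
Reflexive (axiom T): yes — every world is R-related to itself.
Euclidean (axiom 5): yes — any two successors of a common world are R-related.
So F validates K, K4, S4, S5. The strongest is S5.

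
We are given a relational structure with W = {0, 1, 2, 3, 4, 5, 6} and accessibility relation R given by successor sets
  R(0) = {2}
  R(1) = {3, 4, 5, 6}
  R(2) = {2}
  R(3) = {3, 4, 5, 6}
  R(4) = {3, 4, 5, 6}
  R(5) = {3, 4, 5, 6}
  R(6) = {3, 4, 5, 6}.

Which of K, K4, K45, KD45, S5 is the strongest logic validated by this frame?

KD45

Transitive (axiom 4): yes — every two-step R-path is closed by a direct edge.
Euclidean (axiom 5): yes — any two successors of a common world are R-related.
Serial (axiom D): yes — every world has a successor (e.g. 0 R 2).
Reflexive (axiom T): no — 0 is not related to itself.
So F validates K, K4, K45, KD45; S5 would additionally require R to be reflexive. The strongest is KD45.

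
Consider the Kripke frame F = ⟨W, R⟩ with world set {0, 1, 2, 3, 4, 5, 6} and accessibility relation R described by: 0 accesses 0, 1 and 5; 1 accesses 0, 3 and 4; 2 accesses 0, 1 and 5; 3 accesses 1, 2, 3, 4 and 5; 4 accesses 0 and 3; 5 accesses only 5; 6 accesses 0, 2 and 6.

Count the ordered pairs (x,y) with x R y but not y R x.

Enumerating: (0,5), (1,4), (2,0), (2,1), (2,5), (3,2), (3,5), (4,0), (6,0), (6,2).

10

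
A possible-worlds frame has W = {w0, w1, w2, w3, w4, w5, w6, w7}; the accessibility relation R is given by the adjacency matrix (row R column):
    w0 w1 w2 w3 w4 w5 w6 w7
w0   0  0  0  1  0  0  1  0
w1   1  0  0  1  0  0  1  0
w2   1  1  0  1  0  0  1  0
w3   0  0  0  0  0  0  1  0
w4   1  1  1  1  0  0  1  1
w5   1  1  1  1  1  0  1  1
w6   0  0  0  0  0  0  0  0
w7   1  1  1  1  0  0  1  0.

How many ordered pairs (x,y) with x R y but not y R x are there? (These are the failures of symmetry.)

28

Enumerating: (w0,w3), (w0,w6), (w1,w0), (w1,w3), (w1,w6), (w2,w0), (w2,w1), (w2,w3), (w2,w6), (w3,w6), (w4,w0), (w4,w1), … and 16 more.
Total: 28.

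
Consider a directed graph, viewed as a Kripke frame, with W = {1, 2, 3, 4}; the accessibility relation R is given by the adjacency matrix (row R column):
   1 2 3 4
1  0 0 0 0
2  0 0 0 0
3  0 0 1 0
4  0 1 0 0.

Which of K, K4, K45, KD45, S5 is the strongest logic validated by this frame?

K4

Transitive (axiom 4): yes — every two-step R-path is closed by a direct edge.
Euclidean (axiom 5): no — 4 R 2 and 4 R 2, but not 2 R 2.
Serial (axiom D): no — 1 has no R-successor.
Reflexive (axiom T): no — 1 is not related to itself.
So F validates K, K4; K45 would additionally require R to be Euclidean. The strongest is K4.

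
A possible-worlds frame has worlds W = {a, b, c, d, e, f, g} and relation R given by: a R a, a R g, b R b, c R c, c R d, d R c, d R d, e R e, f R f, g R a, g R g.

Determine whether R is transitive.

Yes

Transitive: yes — every two-step R-path is closed by a direct edge.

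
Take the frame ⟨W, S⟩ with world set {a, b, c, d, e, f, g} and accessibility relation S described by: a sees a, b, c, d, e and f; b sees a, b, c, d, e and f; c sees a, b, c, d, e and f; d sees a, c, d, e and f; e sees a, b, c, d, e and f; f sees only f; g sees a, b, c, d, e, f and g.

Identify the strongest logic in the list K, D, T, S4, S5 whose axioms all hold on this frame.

Serial (axiom D): yes — every world has a successor (e.g. a S a).
Reflexive (axiom T): yes — every world is S-related to itself.
Transitive (axiom 4): no — d S a and a S b, but not d S b.
Euclidean (axiom 5): no — a S d and a S b, but not d S b.
So F validates K, D, T; S4 would additionally require S to be transitive. The strongest is T.

T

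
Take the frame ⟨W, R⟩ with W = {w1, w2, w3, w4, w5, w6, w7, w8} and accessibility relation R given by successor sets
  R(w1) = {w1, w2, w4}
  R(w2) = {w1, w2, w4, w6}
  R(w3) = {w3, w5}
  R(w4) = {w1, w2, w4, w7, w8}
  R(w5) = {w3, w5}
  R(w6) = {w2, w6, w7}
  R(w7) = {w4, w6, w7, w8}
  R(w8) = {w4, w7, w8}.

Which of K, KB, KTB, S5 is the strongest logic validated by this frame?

Symmetric (axiom B): yes — every pair in R has its reverse in R.
Reflexive (axiom T): yes — every world is R-related to itself.
Euclidean (axiom 5): no — w2 R w1 and w2 R w6, but not w1 R w6.
So F validates K, KB, KTB; S5 would additionally require R to be Euclidean. The strongest is KTB.

KTB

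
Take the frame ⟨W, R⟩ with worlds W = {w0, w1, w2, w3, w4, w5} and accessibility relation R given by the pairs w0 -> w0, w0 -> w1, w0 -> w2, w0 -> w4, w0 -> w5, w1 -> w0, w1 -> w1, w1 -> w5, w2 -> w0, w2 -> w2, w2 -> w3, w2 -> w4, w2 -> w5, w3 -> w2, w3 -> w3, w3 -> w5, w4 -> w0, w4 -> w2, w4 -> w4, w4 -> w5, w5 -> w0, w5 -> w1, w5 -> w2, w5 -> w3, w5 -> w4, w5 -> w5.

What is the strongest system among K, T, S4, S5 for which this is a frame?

T

Reflexive (axiom T): yes — every world is R-related to itself.
Transitive (axiom 4): no — w0 R w2 and w2 R w3, but not w0 R w3.
Euclidean (axiom 5): no — w0 R w1 and w0 R w2, but not w1 R w2.
So F validates K, T; S4 would additionally require R to be transitive. The strongest is T.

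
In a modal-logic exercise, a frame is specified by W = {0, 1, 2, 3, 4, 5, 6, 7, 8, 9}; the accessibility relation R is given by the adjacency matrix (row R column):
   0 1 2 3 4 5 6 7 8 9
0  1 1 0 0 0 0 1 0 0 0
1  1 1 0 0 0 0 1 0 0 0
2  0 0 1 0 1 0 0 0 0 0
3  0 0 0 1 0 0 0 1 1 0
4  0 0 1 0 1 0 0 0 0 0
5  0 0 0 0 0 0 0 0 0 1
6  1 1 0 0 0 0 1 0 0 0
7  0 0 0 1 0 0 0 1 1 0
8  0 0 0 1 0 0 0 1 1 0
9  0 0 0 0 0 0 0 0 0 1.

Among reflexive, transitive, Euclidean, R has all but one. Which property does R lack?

reflexive

Reflexive: no — 5 is not related to itself.
Transitive: yes — every two-step R-path is closed by a direct edge.
Euclidean: yes — any two successors of a common world are R-related.
Only reflexive fails.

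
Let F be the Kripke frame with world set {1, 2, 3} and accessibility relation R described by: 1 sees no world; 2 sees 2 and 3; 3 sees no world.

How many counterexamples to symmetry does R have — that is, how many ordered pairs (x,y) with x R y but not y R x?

Enumerating: (2,3).

1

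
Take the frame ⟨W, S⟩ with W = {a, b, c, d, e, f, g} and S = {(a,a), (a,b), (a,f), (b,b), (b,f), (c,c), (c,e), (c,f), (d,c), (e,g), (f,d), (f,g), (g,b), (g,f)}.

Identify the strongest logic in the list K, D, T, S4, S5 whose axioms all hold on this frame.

D

Serial (axiom D): yes — every world has a successor (e.g. a S a).
Reflexive (axiom T): no — d is not related to itself.
Transitive (axiom 4): no — a S f and f S d, but not a S d.
Euclidean (axiom 5): no — a S f and a S b, but not f S b.
So F validates K, D; T would additionally require S to be reflexive. The strongest is D.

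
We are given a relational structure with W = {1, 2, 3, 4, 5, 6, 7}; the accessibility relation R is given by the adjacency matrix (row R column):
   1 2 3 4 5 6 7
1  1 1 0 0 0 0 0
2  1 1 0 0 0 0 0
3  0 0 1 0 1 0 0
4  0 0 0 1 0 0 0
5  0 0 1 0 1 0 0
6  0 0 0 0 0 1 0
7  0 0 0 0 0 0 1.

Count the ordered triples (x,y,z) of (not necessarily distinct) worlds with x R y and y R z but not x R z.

0

R is transitive; there are no such tuples.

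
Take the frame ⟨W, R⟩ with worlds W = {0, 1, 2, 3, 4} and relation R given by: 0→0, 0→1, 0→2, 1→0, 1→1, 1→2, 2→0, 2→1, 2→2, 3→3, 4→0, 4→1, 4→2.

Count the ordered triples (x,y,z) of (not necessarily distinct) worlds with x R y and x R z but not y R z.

R is Euclidean; there are no such tuples.

0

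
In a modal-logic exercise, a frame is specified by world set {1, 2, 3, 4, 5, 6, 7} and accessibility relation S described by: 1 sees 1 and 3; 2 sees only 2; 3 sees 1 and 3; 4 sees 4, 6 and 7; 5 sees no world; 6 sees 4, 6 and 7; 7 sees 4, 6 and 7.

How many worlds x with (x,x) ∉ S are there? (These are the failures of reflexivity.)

1

Enumerating: 5.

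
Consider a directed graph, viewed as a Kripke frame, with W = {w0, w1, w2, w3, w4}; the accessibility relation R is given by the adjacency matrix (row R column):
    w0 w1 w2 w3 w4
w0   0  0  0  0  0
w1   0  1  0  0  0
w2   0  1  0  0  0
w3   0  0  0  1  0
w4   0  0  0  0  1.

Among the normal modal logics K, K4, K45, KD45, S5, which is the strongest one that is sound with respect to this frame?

K45

Transitive (axiom 4): yes — every two-step R-path is closed by a direct edge.
Euclidean (axiom 5): yes — any two successors of a common world are R-related.
Serial (axiom D): no — w0 has no R-successor.
Reflexive (axiom T): no — w0 is not related to itself.
So F validates K, K4, K45; KD45 would additionally require R to be serial. The strongest is K45.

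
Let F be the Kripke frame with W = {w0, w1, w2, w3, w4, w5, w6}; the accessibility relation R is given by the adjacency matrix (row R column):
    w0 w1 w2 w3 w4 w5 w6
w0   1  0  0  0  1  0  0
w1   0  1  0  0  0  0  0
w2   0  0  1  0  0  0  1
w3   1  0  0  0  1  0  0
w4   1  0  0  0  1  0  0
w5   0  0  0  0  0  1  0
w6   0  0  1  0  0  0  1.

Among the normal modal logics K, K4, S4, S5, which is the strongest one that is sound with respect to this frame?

K4

Transitive (axiom 4): yes — every two-step R-path is closed by a direct edge.
Reflexive (axiom T): no — w3 is not related to itself.
Euclidean (axiom 5): yes — any two successors of a common world are R-related.
So F validates K, K4; S4 would additionally require R to be reflexive. The strongest is K4.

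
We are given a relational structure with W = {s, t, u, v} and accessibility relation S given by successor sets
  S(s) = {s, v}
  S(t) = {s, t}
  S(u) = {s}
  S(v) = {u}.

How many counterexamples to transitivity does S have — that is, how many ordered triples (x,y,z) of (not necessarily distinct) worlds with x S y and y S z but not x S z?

Enumerating: (s,v,u), (t,s,v), (u,s,v), (v,u,s).

4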